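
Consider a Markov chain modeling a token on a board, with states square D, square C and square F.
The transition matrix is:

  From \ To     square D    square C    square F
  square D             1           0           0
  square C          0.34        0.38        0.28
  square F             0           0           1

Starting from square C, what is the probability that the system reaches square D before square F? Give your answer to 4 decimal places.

Let h(s) be the probability of absorption at square D starting from transient state s. Then h(square D) = 1 and h(square F) = 0. By first-step analysis:
h(square C) = 0.34·1 + 0.38·h(square C) + 0.28·0
Solving: h(square C) = 0.5484.
Starting from square C, the probability is 0.5484.

0.5484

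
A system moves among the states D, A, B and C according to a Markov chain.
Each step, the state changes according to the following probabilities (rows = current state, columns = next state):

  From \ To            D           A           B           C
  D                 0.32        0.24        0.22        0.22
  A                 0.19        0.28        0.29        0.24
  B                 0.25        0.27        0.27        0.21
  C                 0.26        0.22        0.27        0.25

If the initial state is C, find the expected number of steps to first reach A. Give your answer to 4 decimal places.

4.1965

Let t(s) be the expected number of steps to first reach A from state s, with t(A) = 0. Conditioning on the first step:
t(D) = 1 + 0.32·t(D) + 0.22·t(B) + 0.22·t(C)
t(B) = 1 + 0.25·t(D) + 0.27·t(B) + 0.21·t(C)
t(C) = 1 + 0.26·t(D) + 0.27·t(B) + 0.25·t(C)
Solving: t(D) = 4.1184, t(B) = 3.9875, t(C) = 4.1965.
Expected steps from C to A: 4.1965.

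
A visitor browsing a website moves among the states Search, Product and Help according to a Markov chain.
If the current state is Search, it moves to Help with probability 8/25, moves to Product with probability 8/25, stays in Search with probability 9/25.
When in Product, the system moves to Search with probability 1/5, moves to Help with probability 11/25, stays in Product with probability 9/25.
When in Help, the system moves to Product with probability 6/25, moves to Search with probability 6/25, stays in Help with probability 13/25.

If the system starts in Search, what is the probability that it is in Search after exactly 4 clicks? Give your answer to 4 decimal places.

Propagate the distribution vector 4 clicks from Search.
After 0 clicks: (1.0000, 0.0000, 0.0000)
After 1 click: (0.3600, 0.3200, 0.3200)
After 2 clicks: (0.2704, 0.3072, 0.4224)
After 3 clicks: (0.2602, 0.2985, 0.4413)
After 4 clicks: (0.2593, 0.2966, 0.4441)
P(in Search after 4 clicks) = 0.2593

0.2593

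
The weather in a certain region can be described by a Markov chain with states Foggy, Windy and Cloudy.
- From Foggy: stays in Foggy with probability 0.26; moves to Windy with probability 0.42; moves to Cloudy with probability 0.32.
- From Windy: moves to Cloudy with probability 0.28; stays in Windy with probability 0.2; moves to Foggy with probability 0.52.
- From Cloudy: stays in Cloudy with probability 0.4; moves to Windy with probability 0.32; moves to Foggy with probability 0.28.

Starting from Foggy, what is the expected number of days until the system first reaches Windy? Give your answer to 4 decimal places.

Let t(s) be the expected number of days to first reach Windy from state s, with t(Windy) = 0. Conditioning on the first day:
t(Foggy) = 1 + 0.26·t(Foggy) + 0.32·t(Cloudy)
t(Cloudy) = 1 + 0.28·t(Foggy) + 0.4·t(Cloudy)
Solving: t(Foggy) = 2.5959, t(Cloudy) = 2.8781.
Expected days from Foggy to Windy: 2.5959.

2.5959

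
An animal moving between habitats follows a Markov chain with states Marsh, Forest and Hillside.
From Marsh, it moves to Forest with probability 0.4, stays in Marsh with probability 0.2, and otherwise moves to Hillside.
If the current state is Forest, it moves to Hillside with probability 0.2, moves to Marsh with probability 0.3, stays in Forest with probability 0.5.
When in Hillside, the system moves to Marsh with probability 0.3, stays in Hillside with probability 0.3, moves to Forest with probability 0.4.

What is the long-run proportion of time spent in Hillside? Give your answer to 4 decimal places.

Let the stationary distribution be π with π = πP and π_1 + π_2 + π_3 = 1.
π_1 = 0.2·π_1 + 0.3·π_2 + 0.3·π_3
π_2 = 0.4·π_1 + 0.5·π_2 + 0.4·π_3
Solving with the normalization constraint gives π = (0.2727, 0.4444, 0.2828).
So the stationary probability of Hillside is 0.2828.

0.2828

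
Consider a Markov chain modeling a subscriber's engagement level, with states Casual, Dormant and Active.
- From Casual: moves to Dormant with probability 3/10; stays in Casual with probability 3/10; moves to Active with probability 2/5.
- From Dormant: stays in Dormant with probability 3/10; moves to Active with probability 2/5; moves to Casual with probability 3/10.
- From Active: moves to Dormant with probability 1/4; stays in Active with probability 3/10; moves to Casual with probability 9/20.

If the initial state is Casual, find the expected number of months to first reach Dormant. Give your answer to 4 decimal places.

Let t(s) be the expected number of months to first reach Dormant from state s, with t(Dormant) = 0. Conditioning on the first month:
t(Casual) = 1 + 0.3·t(Casual) + 0.4·t(Active)
t(Active) = 1 + 0.45·t(Casual) + 0.3·t(Active)
Solving: t(Casual) = 3.5484, t(Active) = 3.7097.
Expected months from Casual to Dormant: 3.5484.

3.5484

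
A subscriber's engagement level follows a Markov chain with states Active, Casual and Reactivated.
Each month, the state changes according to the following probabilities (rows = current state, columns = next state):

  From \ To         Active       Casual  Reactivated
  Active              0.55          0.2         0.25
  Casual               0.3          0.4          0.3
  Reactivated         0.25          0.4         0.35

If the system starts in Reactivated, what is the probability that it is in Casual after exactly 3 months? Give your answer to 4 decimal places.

Propagate the distribution vector 3 months from Reactivated.
After 0 months: (0.0000, 0.0000, 1.0000)
After 1 month: (0.2500, 0.4000, 0.3500)
After 2 months: (0.3450, 0.3500, 0.3050)
After 3 months: (0.3710, 0.3310, 0.2980)
P(in Casual after 3 months) = 0.3310

0.3310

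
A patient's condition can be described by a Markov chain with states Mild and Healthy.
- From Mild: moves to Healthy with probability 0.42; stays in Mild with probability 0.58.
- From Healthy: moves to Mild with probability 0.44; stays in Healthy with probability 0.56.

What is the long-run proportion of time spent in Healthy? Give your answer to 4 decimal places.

0.4884

Let the stationary distribution be π with π = πP and π_1 + π_2 = 1.
π_1 = 0.58·π_1 + 0.44·π_2
Solving with the normalization constraint gives π = (0.5116, 0.4884).
So the stationary probability of Healthy is 0.4884.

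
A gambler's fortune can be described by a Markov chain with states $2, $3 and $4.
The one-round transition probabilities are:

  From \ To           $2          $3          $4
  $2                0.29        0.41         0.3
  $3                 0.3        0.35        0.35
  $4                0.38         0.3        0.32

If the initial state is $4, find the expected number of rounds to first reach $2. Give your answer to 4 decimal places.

Let t(s) be the expected number of rounds to first reach $2 from state s, with t($2) = 0. Conditioning on the first round:
t($3) = 1 + 0.35·t($3) + 0.35·t($4)
t($4) = 1 + 0.3·t($3) + 0.32·t($4)
Solving: t($3) = 3.0564, t($4) = 2.8190.
Expected rounds from $4 to $2: 2.8190.

2.8190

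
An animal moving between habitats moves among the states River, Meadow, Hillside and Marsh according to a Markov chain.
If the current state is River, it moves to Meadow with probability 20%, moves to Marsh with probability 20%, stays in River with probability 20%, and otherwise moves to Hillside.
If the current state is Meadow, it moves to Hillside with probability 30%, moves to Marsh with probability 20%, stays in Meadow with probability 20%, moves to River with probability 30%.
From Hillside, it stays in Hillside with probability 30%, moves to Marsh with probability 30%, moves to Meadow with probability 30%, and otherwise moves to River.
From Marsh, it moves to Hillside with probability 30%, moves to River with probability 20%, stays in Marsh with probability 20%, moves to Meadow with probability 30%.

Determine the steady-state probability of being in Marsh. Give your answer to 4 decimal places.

Let the stationary distribution be π with π = πP and π_1 + π_2 + π_3 + π_4 = 1.
π_1 = 0.2·π_1 + 0.3·π_2 + 0.1·π_3 + 0.2·π_4
π_2 = 0.2·π_1 + 0.2·π_2 + 0.3·π_3 + 0.3·π_4
π_3 = 0.4·π_1 + 0.3·π_2 + 0.3·π_3 + 0.3·π_4
Solving with the normalization constraint gives π = (0.1936, 0.2551, 0.3194, 0.2319).
So the stationary probability of Marsh is 0.2319.

0.2319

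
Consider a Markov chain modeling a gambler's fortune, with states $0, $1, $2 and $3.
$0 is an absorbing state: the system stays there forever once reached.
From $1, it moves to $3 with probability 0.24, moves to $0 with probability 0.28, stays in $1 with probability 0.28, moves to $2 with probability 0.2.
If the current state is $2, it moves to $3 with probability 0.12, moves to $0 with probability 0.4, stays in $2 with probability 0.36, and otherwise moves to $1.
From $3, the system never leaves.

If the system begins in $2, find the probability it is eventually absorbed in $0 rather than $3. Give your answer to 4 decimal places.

0.7363

Let h(s) be the probability of absorption at $0 starting from transient state s. Then h($0) = 1 and h($3) = 0. By first-step analysis:
h($1) = 0.28·1 + 0.28·h($1) + 0.2·h($2) + 0.24·0
h($2) = 0.4·1 + 0.12·h($1) + 0.36·h($2) + 0.12·0
Solving: h($1) = 0.5934, h($2) = 0.7363.
Starting from $2, the probability is 0.7363.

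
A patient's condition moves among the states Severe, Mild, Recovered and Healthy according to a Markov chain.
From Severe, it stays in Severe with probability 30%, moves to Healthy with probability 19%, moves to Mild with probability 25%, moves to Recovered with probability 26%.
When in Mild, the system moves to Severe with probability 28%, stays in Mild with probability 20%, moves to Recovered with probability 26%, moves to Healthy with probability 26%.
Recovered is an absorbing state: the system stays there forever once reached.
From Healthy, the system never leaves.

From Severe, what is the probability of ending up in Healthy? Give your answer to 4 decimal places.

Let h(s) be the probability of absorption at Healthy starting from transient state s. Then h(Healthy) = 1 and h(Recovered) = 0. By first-step analysis:
h(Severe) = 0.3·h(Severe) + 0.25·h(Mild) + 0.26·0 + 0.19·1
h(Mild) = 0.28·h(Severe) + 0.2·h(Mild) + 0.26·0 + 0.26·1
Solving: h(Severe) = 0.4429, h(Mild) = 0.4800.
Starting from Severe, the probability is 0.4429.

0.4429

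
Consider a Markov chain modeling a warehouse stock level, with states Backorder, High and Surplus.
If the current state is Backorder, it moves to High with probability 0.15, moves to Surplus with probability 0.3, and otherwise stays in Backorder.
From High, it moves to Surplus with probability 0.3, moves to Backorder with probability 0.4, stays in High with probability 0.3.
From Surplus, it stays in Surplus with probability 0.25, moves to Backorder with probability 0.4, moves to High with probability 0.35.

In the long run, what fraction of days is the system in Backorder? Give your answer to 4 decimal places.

0.4706

Let the stationary distribution be π with π = πP and π_1 + π_2 + π_3 = 1.
π_1 = 0.55·π_1 + 0.4·π_2 + 0.4·π_3
π_2 = 0.15·π_1 + 0.3·π_2 + 0.35·π_3
Solving with the normalization constraint gives π = (0.4706, 0.2437, 0.2857).
So the stationary probability of Backorder is 0.4706.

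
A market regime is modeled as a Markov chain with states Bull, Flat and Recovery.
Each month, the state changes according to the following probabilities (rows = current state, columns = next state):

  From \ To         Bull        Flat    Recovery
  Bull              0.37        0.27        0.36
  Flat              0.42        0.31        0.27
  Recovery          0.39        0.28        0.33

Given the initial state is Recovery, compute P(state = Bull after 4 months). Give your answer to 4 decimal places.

0.3907

Propagate the distribution vector 4 months from Recovery.
After 0 months: (0.0000, 0.0000, 1.0000)
After 1 month: (0.3900, 0.2800, 0.3300)
After 2 months: (0.3906, 0.2845, 0.3249)
After 3 months: (0.3907, 0.2846, 0.3246)
After 4 months: (0.3907, 0.2846, 0.3246)
P(in Bull after 4 months) = 0.3907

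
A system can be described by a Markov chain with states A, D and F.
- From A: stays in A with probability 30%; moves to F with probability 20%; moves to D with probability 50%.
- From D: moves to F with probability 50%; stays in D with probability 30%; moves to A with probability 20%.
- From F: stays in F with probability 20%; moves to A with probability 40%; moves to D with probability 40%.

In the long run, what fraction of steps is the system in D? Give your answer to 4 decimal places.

Let the stationary distribution be π with π = πP and π_1 + π_2 + π_3 = 1.
π_1 = 0.3·π_1 + 0.2·π_2 + 0.4·π_3
π_2 = 0.5·π_1 + 0.3·π_2 + 0.4·π_3
Solving with the normalization constraint gives π = (0.2927, 0.3902, 0.3171).
So the stationary probability of D is 0.3902.

0.3902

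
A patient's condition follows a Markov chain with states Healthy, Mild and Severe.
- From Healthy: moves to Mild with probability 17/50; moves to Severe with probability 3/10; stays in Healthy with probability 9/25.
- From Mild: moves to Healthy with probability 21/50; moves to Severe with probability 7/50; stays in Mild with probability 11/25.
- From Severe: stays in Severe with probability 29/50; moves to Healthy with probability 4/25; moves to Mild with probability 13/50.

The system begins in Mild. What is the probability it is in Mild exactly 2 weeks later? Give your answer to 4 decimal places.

0.3728

Sum over the intermediate state after 1 week:
P = P(Mild→Healthy)·P(Healthy→Mild) + P(Mild→Mild)·P(Mild→Mild) + P(Mild→Severe)·P(Severe→Mild)
  = 0.42×0.34 + 0.44×0.44 + 0.14×0.26
  = 0.1428 + 0.1936 + 0.0364 = 0.3728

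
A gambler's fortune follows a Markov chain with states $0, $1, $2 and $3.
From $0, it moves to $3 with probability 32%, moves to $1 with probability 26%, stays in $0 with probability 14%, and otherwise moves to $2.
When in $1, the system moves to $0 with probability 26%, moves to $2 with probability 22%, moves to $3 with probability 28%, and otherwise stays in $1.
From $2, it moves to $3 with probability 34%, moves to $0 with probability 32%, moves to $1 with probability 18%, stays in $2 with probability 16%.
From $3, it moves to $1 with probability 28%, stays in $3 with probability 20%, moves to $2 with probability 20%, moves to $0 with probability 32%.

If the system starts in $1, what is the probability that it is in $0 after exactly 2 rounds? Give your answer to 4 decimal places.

Propagate the distribution vector 2 rounds from $1.
After 0 rounds: (0.0000, 1.0000, 0.0000, 0.0000)
After 1 round: (0.2600, 0.2400, 0.2200, 0.2800)
After 2 rounds: (0.2588, 0.2432, 0.2168, 0.2812)
P(in $0 after 2 rounds) = 0.2588

0.2588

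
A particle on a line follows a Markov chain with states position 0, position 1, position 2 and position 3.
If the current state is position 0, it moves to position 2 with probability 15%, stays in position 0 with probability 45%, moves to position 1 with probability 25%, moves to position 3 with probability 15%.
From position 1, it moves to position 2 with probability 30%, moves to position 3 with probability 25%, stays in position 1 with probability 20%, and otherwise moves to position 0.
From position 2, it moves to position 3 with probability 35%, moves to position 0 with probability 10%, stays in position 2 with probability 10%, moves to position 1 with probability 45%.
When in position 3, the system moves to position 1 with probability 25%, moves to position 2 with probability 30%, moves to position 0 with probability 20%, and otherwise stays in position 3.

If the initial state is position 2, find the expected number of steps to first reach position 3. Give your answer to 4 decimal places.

3.6770

Let t(s) be the expected number of steps to first reach position 3 from state s, with t(position 3) = 0. Conditioning on the first step:
t(position 0) = 1 + 0.45·t(position 0) + 0.25·t(position 1) + 0.15·t(position 2)
t(position 1) = 1 + 0.25·t(position 0) + 0.2·t(position 1) + 0.3·t(position 2)
t(position 2) = 1 + 0.1·t(position 0) + 0.45·t(position 1) + 0.1·t(position 2)
Solving: t(position 0) = 4.6809, t(position 1) = 4.0917, t(position 2) = 3.6770.
Expected steps from position 2 to position 3: 3.6770.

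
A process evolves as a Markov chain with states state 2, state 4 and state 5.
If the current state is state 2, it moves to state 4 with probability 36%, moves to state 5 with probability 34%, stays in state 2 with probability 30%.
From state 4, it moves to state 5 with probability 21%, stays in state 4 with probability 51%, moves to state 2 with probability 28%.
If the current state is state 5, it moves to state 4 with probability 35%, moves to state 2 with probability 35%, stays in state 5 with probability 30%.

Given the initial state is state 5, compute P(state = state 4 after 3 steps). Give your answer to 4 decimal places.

Propagate the distribution vector 3 steps from state 5.
After 0 steps: (0.0000, 0.0000, 1.0000)
After 1 step: (0.3500, 0.3500, 0.3000)
After 2 steps: (0.3080, 0.4095, 0.2825)
After 3 steps: (0.3059, 0.4186, 0.2755)
P(in state 4 after 3 steps) = 0.4186

0.4186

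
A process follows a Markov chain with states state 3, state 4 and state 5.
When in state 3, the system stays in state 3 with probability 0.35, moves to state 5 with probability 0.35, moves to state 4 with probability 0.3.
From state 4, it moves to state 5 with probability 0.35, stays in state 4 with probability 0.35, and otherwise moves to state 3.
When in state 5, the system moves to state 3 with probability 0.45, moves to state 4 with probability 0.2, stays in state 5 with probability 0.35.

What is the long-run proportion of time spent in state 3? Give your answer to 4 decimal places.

Let the stationary distribution be π with π = πP and π_1 + π_2 + π_3 = 1.
π_1 = 0.35·π_1 + 0.3·π_2 + 0.45·π_3
π_2 = 0.3·π_1 + 0.35·π_2 + 0.2·π_3
Solving with the normalization constraint gives π = (0.3711, 0.2789, 0.3500).
So the stationary probability of state 3 is 0.3711.

0.3711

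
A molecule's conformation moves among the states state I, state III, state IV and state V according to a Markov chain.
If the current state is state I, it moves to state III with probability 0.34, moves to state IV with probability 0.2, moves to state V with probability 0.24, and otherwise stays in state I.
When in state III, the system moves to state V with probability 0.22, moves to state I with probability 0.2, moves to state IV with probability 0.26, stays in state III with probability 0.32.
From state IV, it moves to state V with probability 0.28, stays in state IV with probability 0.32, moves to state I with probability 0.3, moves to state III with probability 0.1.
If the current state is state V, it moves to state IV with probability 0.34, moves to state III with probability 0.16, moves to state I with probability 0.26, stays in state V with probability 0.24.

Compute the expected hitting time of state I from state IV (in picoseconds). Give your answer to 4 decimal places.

Let t(s) be the expected number of picoseconds to first reach state I from state s, with t(state I) = 0. Conditioning on the first picosecond:
t(state III) = 1 + 0.32·t(state III) + 0.26·t(state IV) + 0.22·t(state V)
t(state IV) = 1 + 0.1·t(state III) + 0.32·t(state IV) + 0.28·t(state V)
t(state V) = 1 + 0.16·t(state III) + 0.34·t(state IV) + 0.24·t(state V)
Solving: t(state III) = 4.0936, t(state IV) = 3.6397, t(state V) = 3.8059.
Expected picoseconds from state IV to state I: 3.6397.

3.6397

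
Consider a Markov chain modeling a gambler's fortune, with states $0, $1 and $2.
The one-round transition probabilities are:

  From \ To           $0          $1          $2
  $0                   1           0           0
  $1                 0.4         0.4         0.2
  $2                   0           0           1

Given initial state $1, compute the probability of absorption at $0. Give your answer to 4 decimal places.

0.6667

Let h(s) be the probability of absorption at $0 starting from transient state s. Then h($0) = 1 and h($2) = 0. By first-step analysis:
h($1) = 0.4·1 + 0.4·h($1) + 0.2·0
Solving: h($1) = 0.6667.
Starting from $1, the probability is 0.6667.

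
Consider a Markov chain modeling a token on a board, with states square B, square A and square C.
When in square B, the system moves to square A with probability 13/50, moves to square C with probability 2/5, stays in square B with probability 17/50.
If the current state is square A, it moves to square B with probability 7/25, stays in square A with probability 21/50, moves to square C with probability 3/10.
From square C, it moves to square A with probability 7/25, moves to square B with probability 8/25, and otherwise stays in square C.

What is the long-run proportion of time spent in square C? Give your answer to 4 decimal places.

0.3682

Let the stationary distribution be π with π = πP and π_1 + π_2 + π_3 = 1.
π_1 = 0.34·π_1 + 0.28·π_2 + 0.32·π_3
π_2 = 0.26·π_1 + 0.42·π_2 + 0.28·π_3
Solving with the normalization constraint gives π = (0.3135, 0.3183, 0.3682).
So the stationary probability of square C is 0.3682.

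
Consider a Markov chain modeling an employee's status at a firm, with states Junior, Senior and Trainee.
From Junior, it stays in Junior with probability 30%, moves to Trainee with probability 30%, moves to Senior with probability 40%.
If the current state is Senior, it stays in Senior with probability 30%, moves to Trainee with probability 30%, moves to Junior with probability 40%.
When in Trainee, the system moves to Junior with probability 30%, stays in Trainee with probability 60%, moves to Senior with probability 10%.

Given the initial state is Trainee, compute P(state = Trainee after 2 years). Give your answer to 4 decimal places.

0.4800

Sum over the intermediate state after 1 year:
P = P(Trainee→Junior)·P(Junior→Trainee) + P(Trainee→Senior)·P(Senior→Trainee) + P(Trainee→Trainee)·P(Trainee→Trainee)
  = 0.3×0.3 + 0.1×0.3 + 0.6×0.6
  = 0.0900 + 0.0300 + 0.3600 = 0.4800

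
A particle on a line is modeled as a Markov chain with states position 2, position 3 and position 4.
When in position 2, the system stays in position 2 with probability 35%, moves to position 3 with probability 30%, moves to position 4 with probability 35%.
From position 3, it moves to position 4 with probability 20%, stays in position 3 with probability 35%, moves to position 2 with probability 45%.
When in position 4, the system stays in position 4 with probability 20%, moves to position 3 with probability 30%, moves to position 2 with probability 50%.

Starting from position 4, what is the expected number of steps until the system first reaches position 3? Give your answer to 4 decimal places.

3.3333

Let t(s) be the expected number of steps to first reach position 3 from state s, with t(position 3) = 0. Conditioning on the first step:
t(position 2) = 1 + 0.35·t(position 2) + 0.35·t(position 4)
t(position 4) = 1 + 0.5·t(position 2) + 0.2·t(position 4)
Solving: t(position 2) = 3.3333, t(position 4) = 3.3333.
Expected steps from position 4 to position 3: 3.3333.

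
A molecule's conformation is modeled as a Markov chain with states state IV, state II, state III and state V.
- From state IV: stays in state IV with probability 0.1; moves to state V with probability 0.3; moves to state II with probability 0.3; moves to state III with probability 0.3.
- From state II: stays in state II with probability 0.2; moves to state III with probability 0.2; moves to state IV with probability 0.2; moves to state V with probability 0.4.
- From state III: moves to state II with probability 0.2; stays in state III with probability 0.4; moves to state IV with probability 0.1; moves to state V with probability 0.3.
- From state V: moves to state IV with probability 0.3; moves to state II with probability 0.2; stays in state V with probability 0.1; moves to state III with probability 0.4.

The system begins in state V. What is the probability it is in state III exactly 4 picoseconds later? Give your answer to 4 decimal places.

Propagate the distribution vector 4 picoseconds from state V.
After 0 picoseconds: (0.0000, 0.0000, 0.0000, 1.0000)
After 1 picosecond: (0.3000, 0.2000, 0.4000, 0.1000)
After 2 picoseconds: (0.1400, 0.2300, 0.3300, 0.3000)
After 3 picoseconds: (0.1830, 0.2140, 0.3400, 0.2630)
After 4 picoseconds: (0.1740, 0.2183, 0.3389, 0.2688)
P(in state III after 4 picoseconds) = 0.3389

0.3389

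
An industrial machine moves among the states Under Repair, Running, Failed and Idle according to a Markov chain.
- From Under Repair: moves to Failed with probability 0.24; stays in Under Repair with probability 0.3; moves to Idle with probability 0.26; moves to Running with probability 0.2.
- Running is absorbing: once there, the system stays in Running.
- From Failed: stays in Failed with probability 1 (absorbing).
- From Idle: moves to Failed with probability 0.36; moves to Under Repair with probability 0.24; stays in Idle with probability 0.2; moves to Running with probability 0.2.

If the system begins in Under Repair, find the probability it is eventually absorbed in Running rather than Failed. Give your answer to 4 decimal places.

Let h(s) be the probability of absorption at Running starting from transient state s. Then h(Running) = 1 and h(Failed) = 0. By first-step analysis:
h(Under Repair) = 0.3·h(Under Repair) + 0.2·1 + 0.24·0 + 0.26·h(Idle)
h(Idle) = 0.24·h(Under Repair) + 0.2·1 + 0.36·0 + 0.2·h(Idle)
Solving: h(Under Repair) = 0.4260, h(Idle) = 0.3778.
Starting from Under Repair, the probability is 0.4260.

0.4260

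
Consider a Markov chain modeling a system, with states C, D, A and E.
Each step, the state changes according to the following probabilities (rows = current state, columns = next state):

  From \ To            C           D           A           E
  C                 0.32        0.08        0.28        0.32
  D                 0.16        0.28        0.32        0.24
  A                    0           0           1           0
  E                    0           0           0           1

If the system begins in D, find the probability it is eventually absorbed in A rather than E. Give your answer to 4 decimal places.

0.5503

Let h(s) be the probability of absorption at A starting from transient state s. Then h(A) = 1 and h(E) = 0. By first-step analysis:
h(C) = 0.32·h(C) + 0.08·h(D) + 0.28·1 + 0.32·0
h(D) = 0.16·h(C) + 0.28·h(D) + 0.32·1 + 0.24·0
Solving: h(C) = 0.4765, h(D) = 0.5503.
Starting from D, the probability is 0.5503.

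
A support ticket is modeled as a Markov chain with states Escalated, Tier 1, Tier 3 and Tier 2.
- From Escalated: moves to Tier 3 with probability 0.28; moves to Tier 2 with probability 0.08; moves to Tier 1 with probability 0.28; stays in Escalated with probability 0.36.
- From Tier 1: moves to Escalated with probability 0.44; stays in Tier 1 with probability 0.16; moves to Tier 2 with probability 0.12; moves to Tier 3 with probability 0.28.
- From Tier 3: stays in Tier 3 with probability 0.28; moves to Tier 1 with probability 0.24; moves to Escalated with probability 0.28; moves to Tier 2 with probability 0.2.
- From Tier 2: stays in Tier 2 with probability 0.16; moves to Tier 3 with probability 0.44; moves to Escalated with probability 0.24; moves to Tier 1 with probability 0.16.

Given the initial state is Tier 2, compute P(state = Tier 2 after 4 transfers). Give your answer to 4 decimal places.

0.1364

Propagate the distribution vector 4 transfers from Tier 2.
After 0 transfers: (0.0000, 0.0000, 0.0000, 1.0000)
After 1 transfer: (0.2400, 0.1600, 0.4400, 0.1600)
After 2 transfers: (0.3184, 0.2240, 0.3056, 0.1520)
After 3 transfers: (0.3352, 0.2227, 0.3043, 0.1378)
After 4 transfers: (0.3369, 0.2246, 0.3020, 0.1364)
P(in Tier 2 after 4 transfers) = 0.1364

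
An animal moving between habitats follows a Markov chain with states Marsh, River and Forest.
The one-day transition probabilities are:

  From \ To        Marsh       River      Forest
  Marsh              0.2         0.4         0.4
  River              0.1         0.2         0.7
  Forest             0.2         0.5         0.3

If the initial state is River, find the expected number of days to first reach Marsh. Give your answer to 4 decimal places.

6.6667

Let t(s) be the expected number of days to first reach Marsh from state s, with t(Marsh) = 0. Conditioning on the first day:
t(River) = 1 + 0.2·t(River) + 0.7·t(Forest)
t(Forest) = 1 + 0.5·t(River) + 0.3·t(Forest)
Solving: t(River) = 6.6667, t(Forest) = 6.1905.
Expected days from River to Marsh: 6.6667.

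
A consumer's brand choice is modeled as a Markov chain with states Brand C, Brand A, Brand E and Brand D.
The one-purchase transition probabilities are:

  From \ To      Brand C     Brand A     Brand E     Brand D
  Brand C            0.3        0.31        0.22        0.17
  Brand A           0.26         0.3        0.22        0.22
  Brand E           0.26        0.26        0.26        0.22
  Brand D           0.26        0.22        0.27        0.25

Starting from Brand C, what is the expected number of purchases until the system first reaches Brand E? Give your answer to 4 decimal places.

4.3474

Let t(s) be the expected number of purchases to first reach Brand E from state s, with t(Brand E) = 0. Conditioning on the first purchase:
t(Brand C) = 1 + 0.3·t(Brand C) + 0.31·t(Brand A) + 0.17·t(Brand D)
t(Brand A) = 1 + 0.26·t(Brand C) + 0.3·t(Brand A) + 0.22·t(Brand D)
t(Brand D) = 1 + 0.26·t(Brand C) + 0.22·t(Brand A) + 0.25·t(Brand D)
Solving: t(Brand C) = 4.3474, t(Brand A) = 4.3357, t(Brand D) = 4.1122.
Expected purchases from Brand C to Brand E: 4.3474.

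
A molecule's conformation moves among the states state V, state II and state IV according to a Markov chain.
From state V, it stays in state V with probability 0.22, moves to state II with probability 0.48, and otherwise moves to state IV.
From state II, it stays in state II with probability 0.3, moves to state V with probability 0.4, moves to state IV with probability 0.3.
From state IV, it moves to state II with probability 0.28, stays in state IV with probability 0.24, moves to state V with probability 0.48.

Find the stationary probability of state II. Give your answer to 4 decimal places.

0.3588

Let the stationary distribution be π with π = πP and π_1 + π_2 + π_3 = 1.
π_1 = 0.22·π_1 + 0.4·π_2 + 0.48·π_3
π_2 = 0.48·π_1 + 0.3·π_2 + 0.28·π_3
Solving with the normalization constraint gives π = (0.3582, 0.3588, 0.2830).
So the stationary probability of state II is 0.3588.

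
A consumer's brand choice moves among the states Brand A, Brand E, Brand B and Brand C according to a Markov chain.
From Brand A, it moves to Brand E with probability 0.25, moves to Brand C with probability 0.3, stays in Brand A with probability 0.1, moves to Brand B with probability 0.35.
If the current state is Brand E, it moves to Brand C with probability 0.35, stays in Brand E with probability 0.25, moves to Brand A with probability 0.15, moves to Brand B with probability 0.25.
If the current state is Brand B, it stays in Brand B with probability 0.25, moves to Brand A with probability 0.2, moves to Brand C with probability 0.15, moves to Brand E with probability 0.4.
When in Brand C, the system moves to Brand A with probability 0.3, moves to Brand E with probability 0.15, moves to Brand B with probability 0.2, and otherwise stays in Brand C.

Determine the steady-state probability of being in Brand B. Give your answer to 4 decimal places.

0.2552

Let the stationary distribution be π with π = πP and π_1 + π_2 + π_3 + π_4 = 1.
π_1 = 0.1·π_1 + 0.15·π_2 + 0.2·π_3 + 0.3·π_4
π_2 = 0.25·π_1 + 0.25·π_2 + 0.4·π_3 + 0.15·π_4
π_3 = 0.35·π_1 + 0.25·π_2 + 0.25·π_3 + 0.2·π_4
Solving with the normalization constraint gives π = (0.1963, 0.2594, 0.2552, 0.2891).
So the stationary probability of Brand B is 0.2552.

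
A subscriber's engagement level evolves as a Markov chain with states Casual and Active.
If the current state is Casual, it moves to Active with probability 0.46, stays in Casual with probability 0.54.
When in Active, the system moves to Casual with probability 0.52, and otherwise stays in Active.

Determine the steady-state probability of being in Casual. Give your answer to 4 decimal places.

Let the stationary distribution be π with π = πP and π_1 + π_2 = 1.
π_1 = 0.54·π_1 + 0.52·π_2
Solving with the normalization constraint gives π = (0.5306, 0.4694).
So the stationary probability of Casual is 0.5306.

0.5306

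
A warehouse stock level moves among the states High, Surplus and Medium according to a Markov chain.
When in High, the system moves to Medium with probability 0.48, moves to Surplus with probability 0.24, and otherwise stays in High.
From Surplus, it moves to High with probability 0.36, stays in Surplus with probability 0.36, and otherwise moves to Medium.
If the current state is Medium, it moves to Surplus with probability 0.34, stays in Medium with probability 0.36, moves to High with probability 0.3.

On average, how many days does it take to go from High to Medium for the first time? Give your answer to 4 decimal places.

2.3504

Let t(s) be the expected number of days to first reach Medium from state s, with t(Medium) = 0. Conditioning on the first day:
t(High) = 1 + 0.28·t(High) + 0.24·t(Surplus)
t(Surplus) = 1 + 0.36·t(High) + 0.36·t(Surplus)
Solving: t(High) = 2.3504, t(Surplus) = 2.8846.
Expected days from High to Medium: 2.3504.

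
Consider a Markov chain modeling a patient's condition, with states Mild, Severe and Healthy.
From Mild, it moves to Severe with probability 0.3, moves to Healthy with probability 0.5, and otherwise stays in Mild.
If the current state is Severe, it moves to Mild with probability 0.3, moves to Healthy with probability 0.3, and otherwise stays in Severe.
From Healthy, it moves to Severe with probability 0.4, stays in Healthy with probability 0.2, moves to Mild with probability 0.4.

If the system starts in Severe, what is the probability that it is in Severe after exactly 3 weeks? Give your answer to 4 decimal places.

Propagate the distribution vector 3 weeks from Severe.
After 0 weeks: (0.0000, 1.0000, 0.0000)
After 1 week: (0.3000, 0.4000, 0.3000)
After 2 weeks: (0.3000, 0.3700, 0.3300)
After 3 weeks: (0.3030, 0.3700, 0.3270)
P(in Severe after 3 weeks) = 0.3700

0.3700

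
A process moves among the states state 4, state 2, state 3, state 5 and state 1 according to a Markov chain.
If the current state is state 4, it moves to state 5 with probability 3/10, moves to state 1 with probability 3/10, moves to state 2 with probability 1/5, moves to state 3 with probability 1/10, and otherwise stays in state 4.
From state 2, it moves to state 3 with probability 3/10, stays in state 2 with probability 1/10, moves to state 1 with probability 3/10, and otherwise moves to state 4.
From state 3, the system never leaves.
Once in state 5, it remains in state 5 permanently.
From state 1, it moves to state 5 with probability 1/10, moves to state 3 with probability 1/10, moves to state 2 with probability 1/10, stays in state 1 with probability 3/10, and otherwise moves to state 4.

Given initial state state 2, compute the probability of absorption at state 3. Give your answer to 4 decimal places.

0.6218

Let h(s) be the probability of absorption at state 3 starting from transient state s. Then h(state 3) = 1 and h(state 5) = 0. By first-step analysis:
h(state 4) = 0.1·h(state 4) + 0.2·h(state 2) + 0.1·1 + 0.3·0 + 0.3·h(state 1)
h(state 2) = 0.3·h(state 4) + 0.1·h(state 2) + 0.3·1 + 0.3·h(state 1)
h(state 1) = 0.4·h(state 4) + 0.1·h(state 2) + 0.1·1 + 0.1·0 + 0.3·h(state 1)
Solving: h(state 4) = 0.4034, h(state 2) = 0.6218, h(state 1) = 0.4622.
Starting from state 2, the probability is 0.6218.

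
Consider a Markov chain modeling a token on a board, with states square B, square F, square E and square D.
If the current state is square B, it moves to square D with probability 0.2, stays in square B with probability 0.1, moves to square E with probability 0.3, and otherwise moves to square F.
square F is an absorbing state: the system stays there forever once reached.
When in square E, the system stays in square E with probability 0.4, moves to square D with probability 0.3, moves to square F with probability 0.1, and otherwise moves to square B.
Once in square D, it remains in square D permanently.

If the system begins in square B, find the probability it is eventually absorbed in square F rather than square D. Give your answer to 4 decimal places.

Let h(s) be the probability of absorption at square F starting from transient state s. Then h(square F) = 1 and h(square D) = 0. By first-step analysis:
h(square B) = 0.1·h(square B) + 0.4·1 + 0.3·h(square E) + 0.2·0
h(square E) = 0.2·h(square B) + 0.1·1 + 0.4·h(square E) + 0.3·0
Solving: h(square B) = 0.5625, h(square E) = 0.3542.
Starting from square B, the probability is 0.5625.

0.5625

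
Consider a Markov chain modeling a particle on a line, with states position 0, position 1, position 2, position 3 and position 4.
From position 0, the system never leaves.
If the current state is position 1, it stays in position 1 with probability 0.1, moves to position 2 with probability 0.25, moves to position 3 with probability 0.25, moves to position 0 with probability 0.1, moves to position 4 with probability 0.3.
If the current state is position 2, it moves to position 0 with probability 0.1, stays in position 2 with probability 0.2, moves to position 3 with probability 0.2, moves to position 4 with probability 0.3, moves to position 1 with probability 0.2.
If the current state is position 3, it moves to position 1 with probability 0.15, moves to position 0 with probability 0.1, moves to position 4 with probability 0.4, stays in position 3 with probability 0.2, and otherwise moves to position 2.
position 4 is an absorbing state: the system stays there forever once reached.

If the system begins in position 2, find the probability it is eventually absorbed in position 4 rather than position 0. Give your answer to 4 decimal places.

Let h(s) be the probability of absorption at position 4 starting from transient state s. Then h(position 4) = 1 and h(position 0) = 0. By first-step analysis:
h(position 1) = 0.1·0 + 0.1·h(position 1) + 0.25·h(position 2) + 0.25·h(position 3) + 0.3·1
h(position 2) = 0.1·0 + 0.2·h(position 1) + 0.2·h(position 2) + 0.2·h(position 3) + 0.3·1
h(position 3) = 0.1·0 + 0.15·h(position 1) + 0.15·h(position 2) + 0.2·h(position 3) + 0.4·1
Solving: h(position 1) = 0.7635, h(position 2) = 0.7624, h(position 3) = 0.7861.
Starting from position 2, the probability is 0.7624.

0.7624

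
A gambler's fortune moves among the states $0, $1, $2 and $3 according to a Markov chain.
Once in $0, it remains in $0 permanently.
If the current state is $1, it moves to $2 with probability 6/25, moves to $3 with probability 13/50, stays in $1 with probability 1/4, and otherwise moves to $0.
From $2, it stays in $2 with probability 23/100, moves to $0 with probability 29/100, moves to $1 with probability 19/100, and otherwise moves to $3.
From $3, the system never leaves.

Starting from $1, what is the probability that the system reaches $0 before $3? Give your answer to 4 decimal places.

Let h(s) be the probability of absorption at $0 starting from transient state s. Then h($0) = 1 and h($3) = 0. By first-step analysis:
h($1) = 0.25·1 + 0.25·h($1) + 0.24·h($2) + 0.26·0
h($2) = 0.29·1 + 0.19·h($1) + 0.23·h($2) + 0.29·0
Solving: h($1) = 0.4928, h($2) = 0.4982.
Starting from $1, the probability is 0.4928.

0.4928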